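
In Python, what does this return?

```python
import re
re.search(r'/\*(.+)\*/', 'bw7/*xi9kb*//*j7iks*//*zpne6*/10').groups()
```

('xi9kb*//*j7iks*//*zpne6',)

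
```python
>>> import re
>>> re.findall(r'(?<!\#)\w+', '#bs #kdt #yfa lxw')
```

`(?!…)`/`(?<!…)` only lets a position through if the neighbouring text does NOT match; no characters are consumed.
Scanning left to right: at [2:3] → 's'; at [6:8] → 'dt'; at [11:13] → 'fa'; at [14:17] → 'lxw'.
`findall` yields the raw match text (4 of them) because the pattern has no groups.

['s', 'dt', 'fa', 'lxw']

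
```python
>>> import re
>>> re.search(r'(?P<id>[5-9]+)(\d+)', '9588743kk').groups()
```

('95887', '43')

The match spans [0:7] → '9588743'.
Captured: group 1 = '95887', group 2 = '43'.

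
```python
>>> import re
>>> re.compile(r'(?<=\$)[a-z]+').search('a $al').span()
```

(3, 5)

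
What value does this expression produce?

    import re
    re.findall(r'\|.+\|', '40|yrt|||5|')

Walking the string: at [2:11] → '|yrt|||5|'.
With no groups in the pattern, `findall` gives back each whole match — 1 here.

['|yrt|||5|']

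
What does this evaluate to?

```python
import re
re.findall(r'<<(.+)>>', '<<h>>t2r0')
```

['h']

`findall` collects group 1 from the one match (1 total).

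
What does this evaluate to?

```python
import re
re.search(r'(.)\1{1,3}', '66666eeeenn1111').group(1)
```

The match spans [0:4] → '6666'.
Captured: group 1 = '6'.

'6'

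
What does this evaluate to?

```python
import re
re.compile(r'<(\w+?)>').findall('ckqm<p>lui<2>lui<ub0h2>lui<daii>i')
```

['p', '2', 'ub0h2', 'daii']

Scanning left to right: at [4:7] match '<p>', group 1 = 'p'; at [10:13] match '<2>', group 1 = '2'; at [16:23] match '<ub0h2>', group 1 = 'ub0h2'; at [26:32] match '<daii>', group 1 = 'daii'.
`findall` collects group 1 from each match (4 total).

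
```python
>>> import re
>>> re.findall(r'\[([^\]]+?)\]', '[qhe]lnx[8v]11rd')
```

['qhe', '8v']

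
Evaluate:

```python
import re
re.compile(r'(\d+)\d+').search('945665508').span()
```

The match spans [0:9] → '945665508'.

(0, 9)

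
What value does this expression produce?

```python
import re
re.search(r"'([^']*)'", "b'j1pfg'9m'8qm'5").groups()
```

('j1pfg',)

The match spans [1:8] → "'j1pfg'".
Captured: group 1 = 'j1pfg'.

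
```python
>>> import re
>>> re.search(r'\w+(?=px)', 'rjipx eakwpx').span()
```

Lookahead/lookbehind check context without consuming it, so the matched span excludes the asserted characters.
Unlike `match`, `search` isn't anchored — it looks for the pattern anywhere in the string.
The match spans [0:3] → 'rji'.

(0, 3)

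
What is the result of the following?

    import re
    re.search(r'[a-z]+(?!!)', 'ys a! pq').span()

(0, 2)

The negative lookaround is zero-width — it rules out positions where the adjacent text would match, without consuming anything.
The match spans [0:2] → 'ys'.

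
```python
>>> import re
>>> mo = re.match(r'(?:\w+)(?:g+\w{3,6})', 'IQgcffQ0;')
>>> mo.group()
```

`re.match` only tries the pattern at the start of the string.
The match spans [0:8] → 'IQgcffQ0'.

'IQgcffQ0'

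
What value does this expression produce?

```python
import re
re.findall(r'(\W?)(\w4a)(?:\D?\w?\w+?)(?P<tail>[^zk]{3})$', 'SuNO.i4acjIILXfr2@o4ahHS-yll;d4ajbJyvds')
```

[(';', 'd4a', 'vds')]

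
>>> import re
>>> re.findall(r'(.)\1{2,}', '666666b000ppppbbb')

['6', '0', 'p', 'b']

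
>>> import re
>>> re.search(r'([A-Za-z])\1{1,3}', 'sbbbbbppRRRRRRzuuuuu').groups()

('b',)

The backreference `\1` re-matches whatever the first group consumed, character for character.
`re.search` scans for the first position where the pattern succeeds.
The match spans [1:5] → 'bbbb'.
Captured: group 1 = 'b'.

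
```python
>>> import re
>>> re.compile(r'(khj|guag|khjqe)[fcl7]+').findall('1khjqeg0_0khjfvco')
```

['khj']

Matches: at [10:14] match 'khjf', group 1 = 'khj'.
With a single group, `findall` returns only what that group captured — 1 item.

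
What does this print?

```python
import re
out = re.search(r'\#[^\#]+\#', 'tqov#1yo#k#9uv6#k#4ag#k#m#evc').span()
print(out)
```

The match spans [4:9] → '#1yo#'.

(4, 9)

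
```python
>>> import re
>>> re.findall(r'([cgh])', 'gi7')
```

['g']

This matches one of [cgh] (captured).
Walking the string: at [0:1] match 'g', group 1 = 'g'.
Because there's exactly one group, `findall` drops the full match and keeps group 1 from the one hit.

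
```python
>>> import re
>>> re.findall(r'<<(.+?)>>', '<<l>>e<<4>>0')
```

['l', '4']

A `+?`/`*?`/`{m,n}?` starts at its minimum and grows only as far as needed for what follows to match.
Matches: at [0:5] match '<<l>>', group 1 = 'l'; at [6:11] match '<<4>>', group 1 = '4'.
Because there's exactly one group, `findall` drops the full match and keeps group 1 from each hit.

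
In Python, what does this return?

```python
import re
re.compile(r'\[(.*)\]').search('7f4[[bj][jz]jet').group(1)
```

Unlike `match`, `search` isn't anchored — it looks for the pattern anywhere in the string.
The match spans [3:12] → '[[bj][jz]'.
Captured: group 1 = '[bj][jz'.

'[bj][jz'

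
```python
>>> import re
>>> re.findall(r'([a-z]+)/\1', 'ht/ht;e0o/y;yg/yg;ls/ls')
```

['ht', 'yg', 'ls']

`\1` is not a pattern — it's the concrete string captured by group 1, re-applied verbatim.
Matches: at [0:5] match 'ht/ht', group 1 = 'ht'; at [12:17] match 'yg/yg', group 1 = 'yg'; at [18:23] match 'ls/ls', group 1 = 'ls'.
With a single group, `findall` returns only what that group captured — 3 items.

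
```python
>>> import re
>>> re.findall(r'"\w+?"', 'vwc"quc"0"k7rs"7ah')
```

Since nothing is captured, `findall` lists the 2 matched substrings directly.

['"quc"', '"k7rs"']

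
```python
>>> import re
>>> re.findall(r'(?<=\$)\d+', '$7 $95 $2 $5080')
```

['7', '95', '2', '5080']

The `(?=…)`/`(?<=…)` assertion just peeks at neighbouring text; it doesn't advance the match position.
No capturing groups, so `findall` returns the 4 full match strings.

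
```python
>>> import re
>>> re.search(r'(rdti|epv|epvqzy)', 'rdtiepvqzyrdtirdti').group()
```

'rdti'

`re.search` tries every starting position until one works.
The match spans [0:4] → 'rdti'.
Captured: group 1 = 'rdti'.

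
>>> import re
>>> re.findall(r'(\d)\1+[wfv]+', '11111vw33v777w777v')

The backreference `\1` re-matches whatever the first group consumed, character for character.
One capturing group, so `findall` returns just the captured substring from each match — 4 in all.

['1', '3', '7', '7']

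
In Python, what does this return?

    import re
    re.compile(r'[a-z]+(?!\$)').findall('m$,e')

['e']

Because the assertion is negative and zero-width, positions next to the forbidden text are skipped.
No capturing groups, so `findall` returns the 1 full match string.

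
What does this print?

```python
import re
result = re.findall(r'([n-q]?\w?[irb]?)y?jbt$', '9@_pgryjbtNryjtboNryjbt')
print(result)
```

['oNr']

The pattern matches optionally a character in [n-q], then optionally a word character, then optionally one of [irb] (captured); then optionally a literal 'y', then the literal 'j', then the literal 'bt'; then anchored at the end.
Matches: at [16:23] match 'oNryjbt', group 1 = 'oNr'.
`findall` collects group 1 from the one match (1 total).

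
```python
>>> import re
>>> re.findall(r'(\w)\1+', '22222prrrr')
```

`\1` has to match the exact text group 1 already captured.
Scanning left to right: at [0:5] match '22222', group 1 = '2'; at [6:10] match 'rrrr', group 1 = 'r'.
One capturing group, so `findall` returns just the captured substring from each match — 2 in all.

['2', 'r']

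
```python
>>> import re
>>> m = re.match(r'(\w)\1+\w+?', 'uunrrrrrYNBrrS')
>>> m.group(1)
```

The match spans [0:3] → 'uun'.
Captured: group 1 = 'u'.

'u'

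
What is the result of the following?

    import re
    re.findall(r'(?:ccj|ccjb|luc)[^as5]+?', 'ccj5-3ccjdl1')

Matches: at [6:10] → 'ccjd'.
Since nothing is captured, `findall` lists the 1 matched substring directly.

['ccjd']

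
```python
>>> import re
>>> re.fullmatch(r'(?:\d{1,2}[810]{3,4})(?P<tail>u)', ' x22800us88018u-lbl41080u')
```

None

`re.fullmatch` is like wrapping the pattern in `^…$` (in single-line mode).
Here the string isn't matched end-to-end, so the call returns None.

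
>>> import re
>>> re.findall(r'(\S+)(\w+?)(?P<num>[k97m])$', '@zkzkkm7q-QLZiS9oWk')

Pattern: one or more of a non-whitespace character (captured); then one or more of a word character (lazy) (captured); then one of [k97m] (captured as 'num'); then anchored at the end.
Scanning left to right: at [0:19] match '@zkzkkm7q-QLZiS9oWk', groups = ('@zkzkkm7q-QLZiS9o', 'W', 'k').
`findall` packs the 3 group values into a tuple for every match.

[('@zkzkkm7q-QLZiS9o', 'W', 'k')]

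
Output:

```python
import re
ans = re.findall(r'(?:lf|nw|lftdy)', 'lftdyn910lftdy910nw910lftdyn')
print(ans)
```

`|` is ordered: at each position the engine commits to the first alternative that works.
Since nothing is captured, `findall` lists the 4 matched substrings directly.

['lf', 'lf', 'nw', 'lf']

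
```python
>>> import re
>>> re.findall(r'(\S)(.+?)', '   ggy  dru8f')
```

A non-greedy quantifier consumes as few characters as it can — just enough that the remainder of the pattern still matches from where it stops; whatever follows it matches normally.
2 groups means each result is a tuple of 2 captured strings — 4 here.

[('g', 'g'), ('y', ' '), ('d', 'r'), ('u', '8')]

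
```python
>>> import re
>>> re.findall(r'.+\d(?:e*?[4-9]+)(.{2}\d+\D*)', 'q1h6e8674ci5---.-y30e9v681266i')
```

This matches one or more of any character, then a digit; then zero or more of a literal 'e' (lazy), then one or more of a character in [4-9] (non-capturing group); then exactly 2 of any character, then one or more of a digit, then zero or more of a non-digit (captured).
Because there's exactly one group, `findall` drops the full match and keeps group 1 from the one hit.

['1266i']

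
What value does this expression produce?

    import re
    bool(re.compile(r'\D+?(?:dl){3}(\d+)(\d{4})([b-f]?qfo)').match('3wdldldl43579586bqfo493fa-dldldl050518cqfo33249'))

False

Pattern: one or more of a non-digit (lazy), then the literal 'dl' repeated 3 times; then one or more of a digit (captured); then exactly 4 of a digit (captured); then optionally a character in [b-f], then the literal 'qfo' (captured).
`re.match` won't scan ahead — the pattern has to work from the very first character.
Here position 0 doesn't satisfy it, so the call returns None, and `bool(None)` is False.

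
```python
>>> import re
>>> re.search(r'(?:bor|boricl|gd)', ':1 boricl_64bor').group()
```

'bor'

Branches in `(...|...)` are attempted left-to-right; the first branch that allows the whole pattern to succeed is taken.
The match spans [3:6] → 'bor'.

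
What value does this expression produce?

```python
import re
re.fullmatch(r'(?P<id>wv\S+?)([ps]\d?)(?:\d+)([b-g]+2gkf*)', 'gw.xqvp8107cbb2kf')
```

This matches the literal 'wv', then one or more of a non-whitespace character (lazy) (captured as 'id'); then one of [ps], then optionally a digit (captured); then one or more of a digit (non-capturing group); then one or more of a character in [b-g], then the literal '2gk', then zero or more of a literal 'f' (captured).
`re.fullmatch` requires the pattern to consume the entire string.
Here the string isn't matched end-to-end, so the call returns None.

None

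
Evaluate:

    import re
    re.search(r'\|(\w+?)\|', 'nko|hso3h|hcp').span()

`re.search` tries every starting position until one works.
The match spans [3:10] → '|hso3h|'.
Captured: group 1 = 'hso3h'.

(3, 10)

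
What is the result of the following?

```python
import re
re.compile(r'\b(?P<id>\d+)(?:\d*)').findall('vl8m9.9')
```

One capturing group, so `findall` returns just the captured substring from the one match — 1 in all.

['9']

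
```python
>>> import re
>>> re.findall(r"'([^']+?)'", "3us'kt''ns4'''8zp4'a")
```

['kt', 'ns4', '8zp4']

Matches: at [3:7] match "'kt'", group 1 = 'kt'; at [7:12] match "'ns4'", group 1 = 'ns4'; at [13:19] match "'8zp4'", group 1 = '8zp4'.
One capturing group, so `findall` returns just the captured substring from each match — 3 in all.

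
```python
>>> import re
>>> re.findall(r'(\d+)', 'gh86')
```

The pattern matches one or more of a digit (captured).
With a single group, `findall` returns only what that group captured — 1 item.

['86']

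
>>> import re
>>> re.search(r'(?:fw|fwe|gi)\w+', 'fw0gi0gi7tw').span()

(0, 11)

The match spans [0:11] → 'fw0gi0gi7tw'.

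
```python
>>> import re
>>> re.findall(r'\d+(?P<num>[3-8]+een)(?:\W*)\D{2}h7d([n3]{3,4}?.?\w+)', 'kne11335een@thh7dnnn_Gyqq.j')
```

[('5een', 'nnn_Gyqq')]

Multiple groups make `findall` return tuples — one 2-tuple for the one match.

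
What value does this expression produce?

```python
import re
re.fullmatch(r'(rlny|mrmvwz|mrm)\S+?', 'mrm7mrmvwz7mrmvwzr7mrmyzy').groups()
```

For `fullmatch`, every character of the input must be accounted for by the pattern.
The match spans [0:25] → 'mrm7mrmvwz7mrmvwzr7mrmyzy'.
Captured: group 1 = 'mrm'.

('mrm',)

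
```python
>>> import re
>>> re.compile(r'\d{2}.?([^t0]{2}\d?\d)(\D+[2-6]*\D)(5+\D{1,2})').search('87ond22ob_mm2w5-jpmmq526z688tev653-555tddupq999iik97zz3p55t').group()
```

This matches exactly 2 of a digit, then optionally any character; then exactly 2 of any character except [t0], then optionally a digit, then a digit (captured); then one or more of a non-digit, then zero or more of a character in [2-6], then a non-digit (captured); then one or more of the literal '5', then 1 to 2 of a non-digit (captured).
`re.search` scans for the first position where the pattern succeeds.
The match spans [0:17] → '87ond22ob_mm2w5-j'.
Captured: group 1 = 'nd22', group 2 = 'ob_mm2w', group 3 = '5-j'.

'87ond22ob_mm2w5-j'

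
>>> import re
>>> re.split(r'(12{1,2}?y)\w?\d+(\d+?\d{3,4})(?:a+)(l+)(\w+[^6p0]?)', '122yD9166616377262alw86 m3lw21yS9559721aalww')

['', '122y', '7262', 'l', 'w86 ', 'm3lw21yS9559721aalww']

This matches the literal '1', then 1 to 2 of a literal '2' (lazy), then a literal 'y' (captured); then optionally a word character, then one or more of a digit; then one or more of a digit (lazy), then 3 to 4 of a digit (captured); then one or more of a literal 'a' (non-capturing group); then one or more of a literal 'l' (captured); then one or more of a word character, then optionally any character except [6p0] (captured).
The group in the pattern means `split` returns the separators' captures alongside the pieces.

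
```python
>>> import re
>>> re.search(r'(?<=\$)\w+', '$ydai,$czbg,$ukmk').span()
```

Because the assertion is zero-width, the text it checks is not consumed and won't appear in the result.
The match spans [1:5] → 'ydai'.

(1, 5)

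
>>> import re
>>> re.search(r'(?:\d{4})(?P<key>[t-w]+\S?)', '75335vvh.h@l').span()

(1, 8)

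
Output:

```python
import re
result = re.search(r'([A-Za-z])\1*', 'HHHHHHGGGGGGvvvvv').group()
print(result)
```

A backreference is literal: `\1` must see the identical characters the first group matched.
`re.search` tries every starting position until one works.
The match spans [0:6] → 'HHHHHH'.
Captured: group 1 = 'H'.

HHHHHH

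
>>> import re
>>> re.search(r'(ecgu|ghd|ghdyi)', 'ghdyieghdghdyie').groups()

('ghd',)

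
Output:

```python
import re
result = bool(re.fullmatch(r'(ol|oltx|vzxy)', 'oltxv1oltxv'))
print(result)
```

False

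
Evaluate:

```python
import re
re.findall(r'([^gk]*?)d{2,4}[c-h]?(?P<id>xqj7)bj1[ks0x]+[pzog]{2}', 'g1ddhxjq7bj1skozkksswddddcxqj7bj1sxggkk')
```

The pattern matches zero or more of any character except [gk] (lazy) (captured); then 2 to 4 of the literal 'd', then optionally a character in [c-h]; then the literal 'xqj', then the literal '7' (captured as 'id'); then the literal 'bj1', then one or more of one of [ks0x], then exactly 2 of one of [pzog].
With the lazy modifier that quantifier settles for the fewest repetitions that let the rest of the pattern succeed (the atoms after it are unaffected and can still be greedy).
Matches: at [18:37] match 'sswddddcxqj7bj1sxgg', groups = ('ssw', 'xqj7').
`findall` packs the 2 group values into a tuple for every match.

[('ssw', 'xqj7')]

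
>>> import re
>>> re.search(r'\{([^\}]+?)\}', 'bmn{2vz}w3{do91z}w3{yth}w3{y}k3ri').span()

(3, 8)

`search` walks the string left to right and returns the first match it finds.
The match spans [3:8] → '{2vz}'.
Captured: group 1 = '2vz'.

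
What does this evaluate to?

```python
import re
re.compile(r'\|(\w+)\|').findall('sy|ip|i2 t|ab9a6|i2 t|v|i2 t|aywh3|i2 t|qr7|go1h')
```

Walking the string: at [2:6] match '|ip|', group 1 = 'ip'; at [10:17] match '|ab9a6|', group 1 = 'ab9a6'; at [21:24] match '|v|', group 1 = 'v'; at [28:35] match '|aywh3|', group 1 = 'aywh3'; at [39:44] match '|qr7|', group 1 = 'qr7'.
One capturing group, so `findall` returns just the captured substring from each match — 5 in all.

['ip', 'ab9a6', 'v', 'aywh3', 'qr7']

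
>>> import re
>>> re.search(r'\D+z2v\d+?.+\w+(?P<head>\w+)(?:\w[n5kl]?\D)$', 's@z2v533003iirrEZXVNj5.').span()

(0, 23)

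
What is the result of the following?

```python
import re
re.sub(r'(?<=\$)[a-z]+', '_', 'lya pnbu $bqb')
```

'lya pnbu $_'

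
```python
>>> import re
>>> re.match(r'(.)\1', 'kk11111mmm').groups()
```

The match spans [0:2] → 'kk'.
Captured: group 1 = 'k'.

('k',)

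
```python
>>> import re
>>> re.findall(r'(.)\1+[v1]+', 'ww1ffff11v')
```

A backreference is literal: `\1` must see the identical characters the first group matched.
Because there's exactly one group, `findall` drops the full match and keeps group 1 from each hit.

['w', 'f']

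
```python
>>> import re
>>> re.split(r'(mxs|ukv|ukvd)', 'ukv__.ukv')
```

Matches to split on: at [0:3] → 'ukv'; at [6:9] → 'ukv'.
The group in the pattern means `split` returns the separators' captures alongside the pieces.

['', 'ukv', '__.', 'ukv', '']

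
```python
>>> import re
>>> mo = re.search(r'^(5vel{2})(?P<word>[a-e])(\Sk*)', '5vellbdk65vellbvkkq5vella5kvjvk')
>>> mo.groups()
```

The match spans [0:8] → '5vellbdk'.
Captured: group 1 = '5vell', group 2 = 'b', group 3 = 'dk'.

('5vell', 'b', 'dk')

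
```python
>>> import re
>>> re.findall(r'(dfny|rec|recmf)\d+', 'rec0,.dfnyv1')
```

Walking the string: at [0:4] match 'rec0', group 1 = 'rec'.
`findall` collects group 1 from the one match (1 total).

['rec']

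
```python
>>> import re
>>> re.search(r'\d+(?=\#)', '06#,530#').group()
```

'06'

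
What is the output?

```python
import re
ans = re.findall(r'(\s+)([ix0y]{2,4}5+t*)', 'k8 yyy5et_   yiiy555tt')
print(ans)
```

The pattern matches one or more of whitespace (captured); then 2 to 4 of one of [ix0y], then one or more of a literal '5', then zero or more of a literal 't' (captured).
Matches: at [2:7] match ' yyy5', groups = (' ', 'yyy5'); at [10:22] match '   yiiy555tt', groups = ('   ', 'yiiy555tt').
`findall` packs the 2 group values into a tuple for every match.

[(' ', 'yyy5'), ('   ', 'yiiy555tt')]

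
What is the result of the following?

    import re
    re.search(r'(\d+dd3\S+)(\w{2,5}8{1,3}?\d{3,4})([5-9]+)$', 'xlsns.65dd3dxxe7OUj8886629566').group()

The match spans [6:29] → '65dd3dxxe7OUj8886629566'.

'65dd3dxxe7OUj8886629566'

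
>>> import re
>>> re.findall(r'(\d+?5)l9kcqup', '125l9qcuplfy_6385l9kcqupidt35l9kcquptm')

Because there's exactly one group, `findall` drops the full match and keeps group 1 from each hit.

['6385', '35']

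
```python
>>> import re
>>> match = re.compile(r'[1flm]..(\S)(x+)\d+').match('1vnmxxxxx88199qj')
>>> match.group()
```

The pattern matches one of [1flm], then any character, then any character; then a non-whitespace character (captured); then one or more of a literal 'x' (captured); then one or more of a digit.
With `match`, the pattern is implicitly anchored at the beginning.
The match spans [0:14] → '1vnmxxxxx88199'.
Captured: group 1 = 'm', group 2 = 'xxxxx'.

'1vnmxxxxx88199'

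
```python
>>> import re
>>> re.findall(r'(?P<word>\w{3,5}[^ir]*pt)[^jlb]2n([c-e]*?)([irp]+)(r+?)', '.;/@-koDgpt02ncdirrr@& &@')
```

4 groups means the one result is a tuple of 4 captured strings — 1 here.

[('koDgpt', 'cd', 'irr', 'r')]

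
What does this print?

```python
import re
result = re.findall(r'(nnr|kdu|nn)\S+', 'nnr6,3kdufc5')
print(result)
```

['nnr']

`|` is ordered: at each position the engine commits to the first alternative that works.
Walking the string: at [0:12] match 'nnr6,3kdufc5', group 1 = 'nnr'.
Because there's exactly one group, `findall` drops the full match and keeps group 1 from the one hit.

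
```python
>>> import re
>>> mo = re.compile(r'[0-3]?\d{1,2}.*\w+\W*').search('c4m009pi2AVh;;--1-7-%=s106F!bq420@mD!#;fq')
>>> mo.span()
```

(1, 41)

This matches optionally a character in [0-3], then 1 to 2 of a digit; then zero or more of any character, then one or more of a word character, then zero or more of a non-word character.
The match spans [1:41] → '4m009pi2AVh;;--1-7-%=s106F!bq420@mD!#;fq'.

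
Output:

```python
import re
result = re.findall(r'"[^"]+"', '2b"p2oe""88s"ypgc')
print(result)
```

Matches: at [2:8] → '"p2oe"'; at [8:13] → '"88s"'.
No capturing groups, so `findall` returns the 2 full match strings.

['"p2oe"', '"88s"']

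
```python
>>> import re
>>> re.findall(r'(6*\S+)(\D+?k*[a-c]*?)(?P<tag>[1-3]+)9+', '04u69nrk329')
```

The pattern matches zero or more of a literal '6', then one or more of a non-whitespace character (captured); then one or more of a non-digit (lazy), then zero or more of a literal 'k', then zero or more of a character in [a-c] (lazy) (captured); then one or more of a character in [1-3] (captured as 'tag'); then one or more of a literal '9'.
Scanning left to right: at [0:11] match '04u69nrk329', groups = ('04u69nr', 'k', '32').
With 3 capturing groups, `findall` returns a 3-tuple per match.

[('04u69nr', 'k', '32')]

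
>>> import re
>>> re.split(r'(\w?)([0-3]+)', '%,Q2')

The pattern matches optionally a word character (captured); then one or more of a character in [0-3] (captured).
Matches to split on: at [2:4] → 'Q2'.
Because the pattern has a capturing group, `split` also inserts each captured text between the pieces.

['%,', 'Q', '2', '']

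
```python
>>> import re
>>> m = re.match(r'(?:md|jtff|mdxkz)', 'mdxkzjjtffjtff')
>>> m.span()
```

`match` is anchored at position 0; if the pattern doesn't fit there, it returns None.
The match spans [0:2] → 'md'.

(0, 2)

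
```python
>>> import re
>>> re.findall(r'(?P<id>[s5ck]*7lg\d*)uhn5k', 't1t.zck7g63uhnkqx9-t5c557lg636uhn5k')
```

The pattern matches zero or more of one of [s5ck], then the literal '7lg', then zero or more of a digit (captured as 'id'); then the literal 'uhn', then the literal '5k'.
With a single group, `findall` returns only what that group captured — 1 item.

['5c557lg636']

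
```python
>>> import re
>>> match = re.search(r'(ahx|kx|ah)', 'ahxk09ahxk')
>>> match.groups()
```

The match spans [0:3] → 'ahx'.
Captured: group 1 = 'ahx'.

('ahx',)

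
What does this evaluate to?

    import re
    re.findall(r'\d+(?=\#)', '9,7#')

['7']

Lookahead/lookbehind check context without consuming it, so the matched span excludes the asserted characters.
`findall` yields the raw match text (1 of them) because the pattern has no groups.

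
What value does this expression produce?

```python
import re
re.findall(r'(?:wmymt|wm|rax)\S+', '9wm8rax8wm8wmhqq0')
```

['wm8rax8wm8wmhqq0']

Walking the string: at [1:17] → 'wm8rax8wm8wmhqq0'.
Since nothing is captured, `findall` lists the 1 matched substring directly.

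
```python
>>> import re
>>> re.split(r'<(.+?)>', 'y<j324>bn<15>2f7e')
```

['y', 'j324', 'bn', '15', '2f7e']

A `+?`/`*?`/`{m,n}?` starts at its minimum and grows only as far as needed for what follows to match.
With a capturing group present, the delimiter's captured portion is kept in the result list.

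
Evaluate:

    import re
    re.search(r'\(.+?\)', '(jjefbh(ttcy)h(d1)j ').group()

'(jjefbh(ttcy)'

Because the quantifier is non-greedy, it stops expanding at the earliest point where the rest of the pattern can succeed.
`re.search` scans for the first position where the pattern succeeds.
The match spans [0:13] → '(jjefbh(ttcy)'.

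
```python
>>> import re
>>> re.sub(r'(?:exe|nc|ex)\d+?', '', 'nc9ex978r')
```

'78r'

Matches: at [0:3] → 'nc9'; at [3:6] → 'ex9'.
`sub` substitutes '' at each match site.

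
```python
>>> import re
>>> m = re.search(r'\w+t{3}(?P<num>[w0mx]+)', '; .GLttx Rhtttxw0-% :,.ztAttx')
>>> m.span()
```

This matches one or more of a word character, then exactly 3 of a literal 't'; then one or more of one of [w0mx] (captured as 'num').
`search` walks the string left to right and returns the first match it finds.
The match spans [9:17] → 'Rhtttxw0'.
Captured: group 1 = 'xw0'.

(9, 17)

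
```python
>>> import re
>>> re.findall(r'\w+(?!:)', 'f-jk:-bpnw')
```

['f', 'j', 'bpnw']

A negative assertion filters positions out without eating any characters.
`findall` yields the raw match text (3 of them) because the pattern has no groups.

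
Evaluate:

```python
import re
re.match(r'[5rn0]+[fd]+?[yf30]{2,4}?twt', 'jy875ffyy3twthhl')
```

None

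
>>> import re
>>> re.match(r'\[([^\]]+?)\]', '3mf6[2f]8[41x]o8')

None

With `match`, the pattern is implicitly anchored at the beginning.
Here the pattern fails at index 0, so the call returns None.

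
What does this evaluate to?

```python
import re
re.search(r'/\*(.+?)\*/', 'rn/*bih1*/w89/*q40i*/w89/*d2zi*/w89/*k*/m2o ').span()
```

A non-greedy quantifier consumes as few characters as it can — just enough that the remainder of the pattern still matches from where it stops; whatever follows it matches normally.
`re.search` scans for the first position where the pattern succeeds.
The match spans [2:10] → '/*bih1*/'.
Captured: group 1 = 'bih1'.

(2, 10)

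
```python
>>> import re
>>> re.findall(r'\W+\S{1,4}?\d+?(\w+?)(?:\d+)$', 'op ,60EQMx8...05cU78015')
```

Because there's exactly one group, `findall` drops the full match and keeps group 1 from the one hit.

['cU']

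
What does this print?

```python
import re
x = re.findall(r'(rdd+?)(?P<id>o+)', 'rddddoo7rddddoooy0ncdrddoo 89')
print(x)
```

Pattern: the literal 'rd', then one or more of the literal 'd' (lazy) (captured); then one or more of a literal 'o' (captured as 'id').
Matches: at [0:7] match 'rddddoo', groups = ('rdddd', 'oo'); at [8:16] match 'rddddooo', groups = ('rdddd', 'ooo'); at [21:26] match 'rddoo', groups = ('rdd', 'oo').
With 2 capturing groups, `findall` returns a 2-tuple per match.

[('rdddd', 'oo'), ('rdddd', 'ooo'), ('rdd', 'oo')]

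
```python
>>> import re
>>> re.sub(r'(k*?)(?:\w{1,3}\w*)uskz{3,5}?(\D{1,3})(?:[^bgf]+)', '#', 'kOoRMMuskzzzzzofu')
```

'#fu'

Pattern: zero or more of a literal 'k' (lazy) (captured); then 1 to 3 of a word character, then zero or more of a word character (non-capturing group); then the literal 'u', then the literal 'sk', then 3 to 5 of a literal 'z' (lazy); then 1 to 3 of a non-digit (captured); then one or more of any character except [bgf] (non-capturing group).
A `+?`/`*?`/`{m,n}?` starts at its minimum and grows only as far as needed for what follows to match.
Matches: at [0:15] → 'kOoRMMuskzzzzzo'.
Every occurrence is swapped for '#'.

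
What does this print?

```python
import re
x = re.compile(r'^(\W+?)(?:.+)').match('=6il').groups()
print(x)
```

('=',)

The pattern matches anchored at the start of the string; then one or more of a non-word character (lazy) (captured); then one or more of any character (non-capturing group).
With `match`, the pattern is implicitly anchored at the beginning.
The match spans [0:4] → '=6il'.
Captured: group 1 = '='.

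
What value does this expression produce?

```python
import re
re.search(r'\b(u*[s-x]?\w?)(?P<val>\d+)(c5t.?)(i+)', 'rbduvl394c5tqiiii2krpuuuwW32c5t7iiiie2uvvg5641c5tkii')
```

None

This matches a word boundary (`\b`, zero-width); then zero or more of a literal 'u', then optionally a character in [s-x], then optionally a word character (captured); then one or more of a digit (captured as 'val'); then the literal 'c5t', then optionally any character (captured); then one or more of a literal 'i' (captured).
`search` walks the string left to right and returns the first match it finds.
Here the pattern never matches, so the call returns None.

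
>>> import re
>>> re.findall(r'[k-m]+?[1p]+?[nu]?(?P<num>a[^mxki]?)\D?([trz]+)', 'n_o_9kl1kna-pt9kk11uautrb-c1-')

2 groups means the one result is a tuple of 2 captured strings — 1 here.

[('au', 'r')]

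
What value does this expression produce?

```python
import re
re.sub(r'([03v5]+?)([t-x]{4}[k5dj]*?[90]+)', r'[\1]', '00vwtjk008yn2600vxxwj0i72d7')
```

'00vwtjk008yn26[00]i72d7'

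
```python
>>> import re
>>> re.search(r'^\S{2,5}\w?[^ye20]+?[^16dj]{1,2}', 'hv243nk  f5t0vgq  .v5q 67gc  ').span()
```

(0, 9)

Pattern: anchored at the start of the string; then 2 to 5 of a non-whitespace character, then optionally a word character, then one or more of any character except [ye20] (lazy); then 1 to 2 of any character except [16dj].
With the lazy modifier that quantifier settles for the fewest repetitions that let the rest of the pattern succeed (the atoms after it are unaffected and can still be greedy).
Unlike `match`, `search` isn't anchored — it looks for the pattern anywhere in the string.
The match spans [0:9] → 'hv243nk  '.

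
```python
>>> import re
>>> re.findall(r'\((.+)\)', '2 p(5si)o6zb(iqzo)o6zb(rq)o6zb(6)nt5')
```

['5si)o6zb(iqzo)o6zb(rq)o6zb(6']

Matches: at [3:33] match '(5si)o6zb(iqzo)o6zb(rq)o6zb(6)', group 1 = '5si)o6zb(iqzo)o6zb(rq)o6zb(6'.
`findall` collects group 1 from the one match (1 total).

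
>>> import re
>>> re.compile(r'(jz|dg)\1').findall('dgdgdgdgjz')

['dg', 'dg']

`\1` is not a pattern — it's the concrete string captured by group 1, re-applied verbatim.
Because there's exactly one group, `findall` drops the full match and keeps group 1 from each hit.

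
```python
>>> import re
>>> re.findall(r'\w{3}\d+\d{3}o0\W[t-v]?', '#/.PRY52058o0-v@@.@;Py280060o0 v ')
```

`findall` yields the raw match text (2 of them) because the pattern has no groups.

['PRY52058o0-v', 'Py280060o0 v']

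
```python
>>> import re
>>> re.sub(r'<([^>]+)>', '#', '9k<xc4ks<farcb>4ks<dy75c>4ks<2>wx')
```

Matches: at [2:15] → '<xc4ks<farcb>'; at [18:25] → '<dy75c>'; at [28:31] → '<2>'.
Each match is replaced by '#'.

'9k#4ks#4ks#wx'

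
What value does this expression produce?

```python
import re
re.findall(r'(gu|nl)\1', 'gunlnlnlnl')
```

`\1` has to match the exact text group 1 already captured.
Matches: at [2:6] match 'nlnl', group 1 = 'nl'; at [6:10] match 'nlnl', group 1 = 'nl'.
Because there's exactly one group, `findall` drops the full match and keeps group 1 from each hit.

['nl', 'nl']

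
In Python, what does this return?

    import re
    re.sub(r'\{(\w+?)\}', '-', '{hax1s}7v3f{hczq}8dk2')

'-7v3f-8dk2'

Each match is replaced by '-'.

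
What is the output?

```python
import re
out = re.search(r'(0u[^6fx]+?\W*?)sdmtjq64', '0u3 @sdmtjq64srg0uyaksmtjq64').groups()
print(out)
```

Pattern: the literal '0u', then one or more of any character except [6fx] (lazy), then zero or more of a non-word character (lazy) (captured); then the literal 'sd', then the literal 'mtj', then the literal 'q64'.
Unlike `match`, `search` isn't anchored — it looks for the pattern anywhere in the string.
The match spans [0:13] → '0u3 @sdmtjq64'.
Captured: group 1 = '0u3 @'.

('0u3 @',)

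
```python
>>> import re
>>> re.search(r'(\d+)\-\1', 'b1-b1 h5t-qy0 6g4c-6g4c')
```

None

`\1` is not a pattern — it's the concrete string captured by group 1, re-applied verbatim.
`re.search` tries every starting position until one works.
Here nothing in the string fits, so the call returns None.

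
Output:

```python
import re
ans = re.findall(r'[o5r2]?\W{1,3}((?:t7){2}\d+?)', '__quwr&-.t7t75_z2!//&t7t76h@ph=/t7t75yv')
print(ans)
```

Pattern: optionally one of [o5r2], then 1 to 3 of a non-word character; then the literal 't7' repeated 2 times, then one or more of a digit (lazy) (captured).
Scanning left to right: at [5:14] match 'r&-.t7t75', group 1 = 't7t75'; at [18:26] match '//&t7t76', group 1 = 't7t76'; at [30:37] match '=/t7t75', group 1 = 't7t75'.
With a single group, `findall` returns only what that group captured — 3 items.

['t7t75', 't7t76', 't7t75']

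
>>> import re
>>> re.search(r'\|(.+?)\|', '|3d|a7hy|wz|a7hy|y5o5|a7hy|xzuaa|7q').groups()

A non-greedy quantifier consumes as few characters as it can — just enough that the remainder of the pattern still matches from where it stops; whatever follows it matches normally.
`search` walks the string left to right and returns the first match it finds.
The match spans [0:4] → '|3d|'.
Captured: group 1 = '3d'.

('3d',)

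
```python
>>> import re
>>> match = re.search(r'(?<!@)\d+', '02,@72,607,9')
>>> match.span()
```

(0, 2)

A negative assertion filters positions out without eating any characters.
`search` walks the string left to right and returns the first match it finds.
The match spans [0:2] → '02'.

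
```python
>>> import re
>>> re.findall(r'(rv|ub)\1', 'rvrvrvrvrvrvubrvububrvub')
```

A backreference is literal: `\1` must see the identical characters the first group matched.
Scanning left to right: at [0:4] match 'rvrv', group 1 = 'rv'; at [4:8] match 'rvrv', group 1 = 'rv'; at [8:12] match 'rvrv', group 1 = 'rv'; at [16:20] match 'ubub', group 1 = 'ub'.
`findall` collects group 1 from each match (4 total).

['rv', 'rv', 'rv', 'ub']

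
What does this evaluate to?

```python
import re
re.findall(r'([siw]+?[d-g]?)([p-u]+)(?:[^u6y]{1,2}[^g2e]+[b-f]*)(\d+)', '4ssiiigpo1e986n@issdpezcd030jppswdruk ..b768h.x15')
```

Multiple groups make `findall` return tuples — one 3-tuple for each match.

[('ssiiig', 'p', '986'), ('issd', 'p', '5')]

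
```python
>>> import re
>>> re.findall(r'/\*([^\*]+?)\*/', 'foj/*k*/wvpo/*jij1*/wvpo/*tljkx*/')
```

['k', 'jij1', 'tljkx']

Matches: at [3:8] match '/*k*/', group 1 = 'k'; at [12:20] match '/*jij1*/', group 1 = 'jij1'; at [24:33] match '/*tljkx*/', group 1 = 'tljkx'.
`findall` collects group 1 from each match (3 total).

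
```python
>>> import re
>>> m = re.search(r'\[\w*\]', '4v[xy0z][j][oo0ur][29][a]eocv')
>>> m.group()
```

Unlike `match`, `search` isn't anchored — it looks for the pattern anywhere in the string.
The match spans [2:8] → '[xy0z]'.

'[xy0z]'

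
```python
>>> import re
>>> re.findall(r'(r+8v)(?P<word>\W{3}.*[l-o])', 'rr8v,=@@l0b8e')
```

[('rr8v', ',=@@l')]

Pattern: one or more of the literal 'r', then the literal '8v' (captured); then exactly 3 of a non-word character, then zero or more of any character, then a character in [l-o] (captured as 'word').
Scanning left to right: at [0:9] match 'rr8v,=@@l', groups = ('rr8v', ',=@@l').
2 groups means the one result is a tuple of 2 captured strings — 1 here.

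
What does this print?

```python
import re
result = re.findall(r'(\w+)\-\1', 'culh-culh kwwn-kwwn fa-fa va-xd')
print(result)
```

['culh', 'kwwn', 'fa']

`\1` has to match the exact text group 1 already captured.
One capturing group, so `findall` returns just the captured substring from each match — 3 in all.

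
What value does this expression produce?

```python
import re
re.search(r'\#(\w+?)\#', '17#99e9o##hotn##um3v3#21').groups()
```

('99e9o',)

`search` walks the string left to right and returns the first match it finds.
The match spans [2:9] → '#99e9o#'.
Captured: group 1 = '99e9o'.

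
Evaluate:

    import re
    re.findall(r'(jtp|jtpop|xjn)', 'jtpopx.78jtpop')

The regex engine tests alternatives in the order written; an earlier branch that matches wins even if a later one would match more.
Scanning left to right: at [0:3] match 'jtp', group 1 = 'jtp'; at [9:12] match 'jtp', group 1 = 'jtp'.
Because there's exactly one group, `findall` drops the full match and keeps group 1 from each hit.

['jtp', 'jtp']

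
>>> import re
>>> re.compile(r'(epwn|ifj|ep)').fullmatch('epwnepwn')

None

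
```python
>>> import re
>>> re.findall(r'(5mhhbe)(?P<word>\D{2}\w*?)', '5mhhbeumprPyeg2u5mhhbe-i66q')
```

[('5mhhbe', 'um'), ('5mhhbe', '-i')]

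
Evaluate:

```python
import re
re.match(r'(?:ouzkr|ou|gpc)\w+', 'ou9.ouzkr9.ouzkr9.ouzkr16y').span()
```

`match` is anchored at position 0; if the pattern doesn't fit there, it returns None.
The match spans [0:3] → 'ou9'.

(0, 3)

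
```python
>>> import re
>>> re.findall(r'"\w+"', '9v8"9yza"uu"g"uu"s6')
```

Since nothing is captured, `findall` lists the 2 matched substrings directly.

['"9yza"', '"g"']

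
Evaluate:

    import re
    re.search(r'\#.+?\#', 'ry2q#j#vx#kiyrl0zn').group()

'#j#'

Lazy quantifiers expand one character at a time until the remainder of the pattern can match.
The match spans [4:7] → '#j#'.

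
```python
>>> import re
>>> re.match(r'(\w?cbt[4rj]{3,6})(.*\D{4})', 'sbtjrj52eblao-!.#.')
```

None

This matches optionally a word character, then the literal 'cbt', then 3 to 6 of one of [4rj] (captured); then zero or more of any character, then exactly 4 of a non-digit (captured).
`re.match` won't scan ahead — the pattern has to work from the very first character.
Here the pattern fails at index 0, so the call returns None.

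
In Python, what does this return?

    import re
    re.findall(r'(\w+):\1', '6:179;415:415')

['415']

`\1` has to match the exact text group 1 already captured.
Matches: at [6:13] match '415:415', group 1 = '415'.
Because there's exactly one group, `findall` drops the full match and keeps group 1 from the one hit.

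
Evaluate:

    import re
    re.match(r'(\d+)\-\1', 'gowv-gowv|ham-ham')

A backreference is literal: `\1` must see the identical characters the first group matched.
`re.match` won't scan ahead — the pattern has to work from the very first character.
Here the pattern fails at index 0, so the call returns None.

None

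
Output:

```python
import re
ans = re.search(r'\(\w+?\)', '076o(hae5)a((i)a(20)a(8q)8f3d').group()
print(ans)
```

(hae5)

`search` walks the string left to right and returns the first match it finds.
The match spans [4:10] → '(hae5)'.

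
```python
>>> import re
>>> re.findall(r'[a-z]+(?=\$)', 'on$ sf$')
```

['on', 'sf']

Because the assertion is zero-width, the text it checks is not consumed and won't appear in the result.
Scanning left to right: at [0:2] → 'on'; at [4:6] → 'sf'.
With no groups in the pattern, `findall` gives back each whole match — 2 here.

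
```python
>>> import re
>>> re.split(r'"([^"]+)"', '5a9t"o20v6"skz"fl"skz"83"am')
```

Because the pattern has a capturing group, `split` also inserts each captured text between the pieces.

['5a9t', 'o20v6', 'skz', 'fl', 'skz', '83', 'am']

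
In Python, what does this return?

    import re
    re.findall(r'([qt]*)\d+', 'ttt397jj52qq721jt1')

['ttt', '', 'qq', 't']

This matches zero or more of one of [qt] (captured); then one or more of a digit.
Scanning left to right: at [0:6] match 'ttt397', group 1 = 'ttt'; at [8:10] match '52', group 1 = ''; at [10:15] match 'qq721', group 1 = 'qq'; at [16:18] match 't1', group 1 = 't'.
Because there's exactly one group, `findall` drops the full match and keeps group 1 from each hit.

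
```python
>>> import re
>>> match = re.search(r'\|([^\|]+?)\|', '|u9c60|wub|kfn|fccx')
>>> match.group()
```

Unlike `match`, `search` isn't anchored — it looks for the pattern anywhere in the string.
The match spans [0:7] → '|u9c60|'.
Captured: group 1 = 'u9c60'.

'|u9c60|'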